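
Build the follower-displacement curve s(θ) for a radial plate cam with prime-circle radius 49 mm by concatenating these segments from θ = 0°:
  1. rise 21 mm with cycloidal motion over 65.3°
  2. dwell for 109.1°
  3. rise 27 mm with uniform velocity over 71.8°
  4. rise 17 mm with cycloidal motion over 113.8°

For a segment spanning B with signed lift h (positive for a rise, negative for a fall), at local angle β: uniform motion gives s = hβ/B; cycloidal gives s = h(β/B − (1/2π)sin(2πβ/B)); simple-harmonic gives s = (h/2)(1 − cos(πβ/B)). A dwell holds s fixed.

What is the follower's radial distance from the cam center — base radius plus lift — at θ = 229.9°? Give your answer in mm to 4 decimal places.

seg 1 [0°–65.3°] cycloidal, h=21: full span → s += 21 → s = 21.0000
seg 2 [65.3°–174.4°] dwell: s stays 21.0000
seg 3 [174.4°–246.2°] uniform, h=27: θ=229.9° here. β=55.5, B=71.8. 27·55.5/71.8 = 20.8705 → s = 41.8705
radial distance = base radius + s = 49 + 41.8705 = 90.8705

90.8705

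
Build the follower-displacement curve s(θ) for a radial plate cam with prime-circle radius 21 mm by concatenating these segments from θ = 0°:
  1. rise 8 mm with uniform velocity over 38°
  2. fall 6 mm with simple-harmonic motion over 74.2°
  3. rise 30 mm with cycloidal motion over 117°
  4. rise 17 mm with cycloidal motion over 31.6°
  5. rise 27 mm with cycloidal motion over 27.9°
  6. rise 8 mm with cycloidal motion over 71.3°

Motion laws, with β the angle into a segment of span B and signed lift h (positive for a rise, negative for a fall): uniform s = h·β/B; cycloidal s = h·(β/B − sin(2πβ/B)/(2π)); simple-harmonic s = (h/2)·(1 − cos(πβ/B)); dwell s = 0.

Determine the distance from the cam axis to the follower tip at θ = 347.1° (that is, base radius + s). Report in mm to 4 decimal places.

seg 1 [0°–38°] uniform, h=8: full span → s += 8 → s = 8.0000
seg 2 [38°–112.2°] simple-harmonic, h=-6: full span → s += -6 → s = 2.0000
seg 3 [112.2°–229.2°] cycloidal, h=30: full span → s += 30 → s = 32.0000
seg 4 [229.2°–260.8°] cycloidal, h=17: full span → s += 17 → s = 49.0000
seg 5 [260.8°–288.7°] cycloidal, h=27: full span → s += 27 → s = 76.0000
seg 6 [288.7°–360°] cycloidal, h=8: θ=347.1° here. β=58.4, B=71.3. 8·(0.8191 − sin(2π·0.8191)/(2π)) = 7.7078 → s = 83.7078
radial distance = base radius + s = 21 + 83.7078 = 104.7078

104.7078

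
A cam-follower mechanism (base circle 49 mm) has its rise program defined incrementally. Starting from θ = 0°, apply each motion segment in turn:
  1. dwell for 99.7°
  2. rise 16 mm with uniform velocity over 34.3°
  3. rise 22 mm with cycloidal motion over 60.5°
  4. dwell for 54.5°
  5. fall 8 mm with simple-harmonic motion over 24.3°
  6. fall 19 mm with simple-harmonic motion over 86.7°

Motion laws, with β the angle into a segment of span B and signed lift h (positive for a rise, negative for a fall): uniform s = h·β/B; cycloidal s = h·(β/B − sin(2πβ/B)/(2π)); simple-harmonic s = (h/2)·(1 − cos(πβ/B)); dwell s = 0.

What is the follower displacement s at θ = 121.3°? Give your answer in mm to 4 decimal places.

seg 1 [0°–99.7°] dwell: s stays 0.0000
seg 2 [99.7°–134°] uniform, h=16: θ=121.3° here. β=21.6, B=34.3. 16·21.6/34.3 = 10.0758 → s = 10.0758

10.0758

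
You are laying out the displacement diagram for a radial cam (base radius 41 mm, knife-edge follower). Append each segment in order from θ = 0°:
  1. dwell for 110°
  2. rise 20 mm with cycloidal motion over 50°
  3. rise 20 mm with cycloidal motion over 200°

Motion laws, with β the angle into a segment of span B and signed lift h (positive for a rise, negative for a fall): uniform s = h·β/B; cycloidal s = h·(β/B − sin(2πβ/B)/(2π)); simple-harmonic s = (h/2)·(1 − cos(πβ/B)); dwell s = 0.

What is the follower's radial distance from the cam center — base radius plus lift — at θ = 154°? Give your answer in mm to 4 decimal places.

seg 1 [0°–110°] dwell: s stays 0.0000
seg 2 [110°–160°] cycloidal, h=20: θ=154° here. β=44, B=50. 20·(0.8800 − sin(2π·0.8800)/(2π)) = 19.7790 → s = 19.7790
radial distance = base radius + s = 41 + 19.7790 = 60.7790

60.7790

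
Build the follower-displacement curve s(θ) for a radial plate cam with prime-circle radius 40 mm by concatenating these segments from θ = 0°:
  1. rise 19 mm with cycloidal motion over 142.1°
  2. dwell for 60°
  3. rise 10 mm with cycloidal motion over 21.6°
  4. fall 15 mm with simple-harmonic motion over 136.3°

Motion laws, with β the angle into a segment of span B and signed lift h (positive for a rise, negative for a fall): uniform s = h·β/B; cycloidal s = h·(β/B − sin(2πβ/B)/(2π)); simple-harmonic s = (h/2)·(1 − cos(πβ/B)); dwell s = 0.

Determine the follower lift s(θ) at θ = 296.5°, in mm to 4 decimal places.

seg 1 [0°–142.1°] cycloidal, h=19: full span → s += 19 → s = 19.0000
seg 2 [142.1°–202.1°] dwell: s stays 19.0000
seg 3 [202.1°–223.7°] cycloidal, h=10: full span → s += 10 → s = 29.0000
seg 4 [223.7°–360°] simple-harmonic, h=-15: θ=296.5° here. β=72.8, B=136.3. -15/2·(1 − cos(π·0.5341)) = -8.3023 → s = 20.6977

20.6977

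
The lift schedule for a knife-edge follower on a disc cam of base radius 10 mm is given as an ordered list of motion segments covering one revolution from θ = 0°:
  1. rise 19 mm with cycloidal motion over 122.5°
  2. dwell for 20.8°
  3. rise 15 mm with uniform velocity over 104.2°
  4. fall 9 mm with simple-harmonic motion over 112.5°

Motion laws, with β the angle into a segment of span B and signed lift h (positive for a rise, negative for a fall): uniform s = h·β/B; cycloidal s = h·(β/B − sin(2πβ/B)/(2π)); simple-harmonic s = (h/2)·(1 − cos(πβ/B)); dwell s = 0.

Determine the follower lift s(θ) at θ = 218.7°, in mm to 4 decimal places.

seg 1 [0°–122.5°] cycloidal, h=19: full span → s += 19 → s = 19.0000
seg 2 [122.5°–143.3°] dwell: s stays 19.0000
seg 3 [143.3°–247.5°] uniform, h=15: θ=218.7° here. β=75.4, B=104.2. 15·75.4/104.2 = 10.8541 → s = 29.8541

29.8541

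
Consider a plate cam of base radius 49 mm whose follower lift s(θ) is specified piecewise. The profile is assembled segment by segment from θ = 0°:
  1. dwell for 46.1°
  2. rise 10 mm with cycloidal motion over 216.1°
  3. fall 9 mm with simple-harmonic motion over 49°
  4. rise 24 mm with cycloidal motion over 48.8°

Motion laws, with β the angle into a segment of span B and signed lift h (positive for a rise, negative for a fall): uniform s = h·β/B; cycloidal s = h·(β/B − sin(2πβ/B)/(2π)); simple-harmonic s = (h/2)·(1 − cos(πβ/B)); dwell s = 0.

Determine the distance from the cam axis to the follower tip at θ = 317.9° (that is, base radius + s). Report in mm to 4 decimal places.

seg 1 [0°–46.1°] dwell: s stays 0.0000
seg 2 [46.1°–262.2°] cycloidal, h=10: full span → s += 10 → s = 10.0000
seg 3 [262.2°–311.2°] simple-harmonic, h=-9: full span → s += -9 → s = 1.0000
seg 4 [311.2°–360°] cycloidal, h=24: θ=317.9° here. β=6.7, B=48.8. 24·(0.1373 − sin(2π·0.1373)/(2π)) = 0.3937 → s = 1.3937
radial distance = base radius + s = 49 + 1.3937 = 50.3937

50.3937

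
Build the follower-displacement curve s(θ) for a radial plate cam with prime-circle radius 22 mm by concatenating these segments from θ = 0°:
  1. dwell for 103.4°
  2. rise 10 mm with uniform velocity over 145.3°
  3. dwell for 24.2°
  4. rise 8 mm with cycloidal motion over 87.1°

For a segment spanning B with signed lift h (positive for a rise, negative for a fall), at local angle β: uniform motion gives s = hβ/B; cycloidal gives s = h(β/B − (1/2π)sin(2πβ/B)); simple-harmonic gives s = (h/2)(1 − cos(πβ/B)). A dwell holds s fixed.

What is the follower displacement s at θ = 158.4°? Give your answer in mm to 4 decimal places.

seg 1 [0°–103.4°] dwell: s stays 0.0000
seg 2 [103.4°–248.7°] uniform, h=10: θ=158.4° here. β=55, B=145.3. 10·55/145.3 = 3.7853 → s = 3.7853

3.7853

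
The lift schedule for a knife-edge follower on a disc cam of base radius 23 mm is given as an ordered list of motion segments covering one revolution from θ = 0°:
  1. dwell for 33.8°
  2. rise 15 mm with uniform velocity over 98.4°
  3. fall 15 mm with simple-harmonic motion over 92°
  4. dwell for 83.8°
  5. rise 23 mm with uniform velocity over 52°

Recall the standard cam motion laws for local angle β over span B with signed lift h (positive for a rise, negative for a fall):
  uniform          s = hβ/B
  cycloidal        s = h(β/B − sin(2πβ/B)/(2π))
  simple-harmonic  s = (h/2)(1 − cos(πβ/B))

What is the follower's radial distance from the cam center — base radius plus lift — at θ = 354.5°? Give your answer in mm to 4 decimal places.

seg 1 [0°–33.8°] dwell: s stays 0.0000
seg 2 [33.8°–132.2°] uniform, h=15: full span → s += 15 → s = 15.0000
seg 3 [132.2°–224.2°] simple-harmonic, h=-15: full span → s += -15 → s = 0.0000
seg 4 [224.2°–308°] dwell: s stays 0.0000
seg 5 [308°–360°] uniform, h=23: θ=354.5° here. β=46.5, B=52. 23·46.5/52 = 20.5673 → s = 20.5673
radial distance = base radius + s = 23 + 20.5673 = 43.5673

43.5673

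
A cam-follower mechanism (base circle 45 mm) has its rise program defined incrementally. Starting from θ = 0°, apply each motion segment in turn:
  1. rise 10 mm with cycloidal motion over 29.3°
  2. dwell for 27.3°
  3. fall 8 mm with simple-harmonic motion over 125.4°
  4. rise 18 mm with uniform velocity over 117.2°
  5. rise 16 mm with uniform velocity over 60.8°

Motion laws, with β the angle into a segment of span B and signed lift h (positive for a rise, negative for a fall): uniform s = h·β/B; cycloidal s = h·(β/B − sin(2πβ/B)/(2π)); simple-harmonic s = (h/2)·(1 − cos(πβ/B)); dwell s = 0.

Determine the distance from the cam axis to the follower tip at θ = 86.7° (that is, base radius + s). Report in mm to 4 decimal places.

seg 1 [0°–29.3°] cycloidal, h=10: full span → s += 10 → s = 10.0000
seg 2 [29.3°–56.6°] dwell: s stays 10.0000
seg 3 [56.6°–182°] simple-harmonic, h=-8: θ=86.7° here. β=30.1, B=125.4. -8/2·(1 − cos(π·0.2400)) = -1.0844 → s = 8.9156
radial distance = base radius + s = 45 + 8.9156 = 53.9156

53.9156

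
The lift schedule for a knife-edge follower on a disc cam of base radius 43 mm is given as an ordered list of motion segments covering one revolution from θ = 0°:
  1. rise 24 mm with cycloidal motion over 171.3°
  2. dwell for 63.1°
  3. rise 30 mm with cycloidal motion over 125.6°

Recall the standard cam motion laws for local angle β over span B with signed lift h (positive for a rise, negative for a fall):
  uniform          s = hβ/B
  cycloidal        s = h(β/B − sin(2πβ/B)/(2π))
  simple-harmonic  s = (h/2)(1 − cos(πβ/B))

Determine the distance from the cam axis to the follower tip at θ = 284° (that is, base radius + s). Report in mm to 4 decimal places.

seg 1 [0°–171.3°] cycloidal, h=24: full span → s += 24 → s = 24.0000
seg 2 [171.3°–234.4°] dwell: s stays 24.0000
seg 3 [234.4°–360°] cycloidal, h=30: θ=284° here. β=49.6, B=125.6. 30·(0.3949 − sin(2π·0.3949)/(2π)) = 8.9185 → s = 32.9185
radial distance = base radius + s = 43 + 32.9185 = 75.9185

75.9185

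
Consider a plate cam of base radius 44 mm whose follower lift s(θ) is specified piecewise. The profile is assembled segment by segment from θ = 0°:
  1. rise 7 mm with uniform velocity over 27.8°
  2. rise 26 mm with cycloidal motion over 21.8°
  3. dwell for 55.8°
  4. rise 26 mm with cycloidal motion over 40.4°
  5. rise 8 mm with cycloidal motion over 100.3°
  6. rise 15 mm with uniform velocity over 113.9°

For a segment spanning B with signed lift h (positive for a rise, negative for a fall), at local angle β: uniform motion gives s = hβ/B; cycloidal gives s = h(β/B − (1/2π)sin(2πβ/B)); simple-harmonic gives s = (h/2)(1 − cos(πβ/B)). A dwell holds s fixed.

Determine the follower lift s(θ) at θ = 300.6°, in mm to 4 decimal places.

seg 1 [0°–27.8°] uniform, h=7: full span → s += 7 → s = 7.0000
seg 2 [27.8°–49.6°] cycloidal, h=26: full span → s += 26 → s = 33.0000
seg 3 [49.6°–105.4°] dwell: s stays 33.0000
seg 4 [105.4°–145.8°] cycloidal, h=26: full span → s += 26 → s = 59.0000
seg 5 [145.8°–246.1°] cycloidal, h=8: full span → s += 8 → s = 67.0000
seg 6 [246.1°–360°] uniform, h=15: θ=300.6° here. β=54.5, B=113.9. 15·54.5/113.9 = 7.1773 → s = 74.1773

74.1773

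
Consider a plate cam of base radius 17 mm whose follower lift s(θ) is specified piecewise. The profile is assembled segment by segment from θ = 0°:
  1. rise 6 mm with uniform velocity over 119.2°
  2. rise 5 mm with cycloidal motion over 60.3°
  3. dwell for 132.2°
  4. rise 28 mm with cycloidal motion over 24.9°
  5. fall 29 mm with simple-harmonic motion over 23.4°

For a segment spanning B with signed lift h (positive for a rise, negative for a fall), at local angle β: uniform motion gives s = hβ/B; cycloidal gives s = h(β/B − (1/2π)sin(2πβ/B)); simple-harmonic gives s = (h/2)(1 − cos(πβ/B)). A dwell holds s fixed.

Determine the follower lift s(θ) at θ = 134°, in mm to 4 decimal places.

seg 1 [0°–119.2°] uniform, h=6: full span → s += 6 → s = 6.0000
seg 2 [119.2°–179.5°] cycloidal, h=5: θ=134° here. β=14.8, B=60.3. 5·(0.2454 − sin(2π·0.2454)/(2π)) = 0.4317 → s = 6.4317

6.4317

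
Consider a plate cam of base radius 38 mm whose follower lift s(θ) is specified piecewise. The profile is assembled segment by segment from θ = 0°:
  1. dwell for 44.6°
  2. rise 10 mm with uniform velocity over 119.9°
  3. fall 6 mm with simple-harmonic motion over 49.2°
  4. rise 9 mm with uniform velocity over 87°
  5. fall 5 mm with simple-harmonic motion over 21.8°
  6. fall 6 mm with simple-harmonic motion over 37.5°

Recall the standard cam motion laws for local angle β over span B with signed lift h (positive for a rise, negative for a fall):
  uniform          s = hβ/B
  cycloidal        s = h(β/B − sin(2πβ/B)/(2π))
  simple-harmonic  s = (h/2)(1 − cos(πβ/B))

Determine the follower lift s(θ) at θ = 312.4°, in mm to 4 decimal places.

seg 1 [0°–44.6°] dwell: s stays 0.0000
seg 2 [44.6°–164.5°] uniform, h=10: full span → s += 10 → s = 10.0000
seg 3 [164.5°–213.7°] simple-harmonic, h=-6: full span → s += -6 → s = 4.0000
seg 4 [213.7°–300.7°] uniform, h=9: full span → s += 9 → s = 13.0000
seg 5 [300.7°–322.5°] simple-harmonic, h=-5: θ=312.4° here. β=11.7, B=21.8. -5/2·(1 − cos(π·0.5367)) = -2.7876 → s = 10.2124

10.2124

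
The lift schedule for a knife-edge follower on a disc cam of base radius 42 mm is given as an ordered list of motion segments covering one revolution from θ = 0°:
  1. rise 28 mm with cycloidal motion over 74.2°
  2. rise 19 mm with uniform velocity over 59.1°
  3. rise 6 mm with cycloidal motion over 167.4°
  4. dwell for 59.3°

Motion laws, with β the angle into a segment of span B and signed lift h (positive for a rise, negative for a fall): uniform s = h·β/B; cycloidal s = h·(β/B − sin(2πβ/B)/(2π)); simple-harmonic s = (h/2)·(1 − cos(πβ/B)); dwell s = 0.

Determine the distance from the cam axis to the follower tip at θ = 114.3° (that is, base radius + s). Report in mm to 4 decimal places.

seg 1 [0°–74.2°] cycloidal, h=28: full span → s += 28 → s = 28.0000
seg 2 [74.2°–133.3°] uniform, h=19: θ=114.3° here. β=40.1, B=59.1. 19·40.1/59.1 = 12.8917 → s = 40.8917
radial distance = base radius + s = 42 + 40.8917 = 82.8917

82.8917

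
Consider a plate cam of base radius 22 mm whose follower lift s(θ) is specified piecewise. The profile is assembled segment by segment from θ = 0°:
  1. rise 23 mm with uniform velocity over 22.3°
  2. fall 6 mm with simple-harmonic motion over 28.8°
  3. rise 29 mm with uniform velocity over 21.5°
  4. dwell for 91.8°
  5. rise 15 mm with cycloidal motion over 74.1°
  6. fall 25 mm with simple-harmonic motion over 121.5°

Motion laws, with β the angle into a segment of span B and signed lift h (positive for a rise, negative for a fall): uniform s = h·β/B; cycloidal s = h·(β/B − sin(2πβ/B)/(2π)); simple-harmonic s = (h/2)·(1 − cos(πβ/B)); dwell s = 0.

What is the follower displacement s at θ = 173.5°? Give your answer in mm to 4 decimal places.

seg 1 [0°–22.3°] uniform, h=23: full span → s += 23 → s = 23.0000
seg 2 [22.3°–51.1°] simple-harmonic, h=-6: full span → s += -6 → s = 17.0000
seg 3 [51.1°–72.6°] uniform, h=29: full span → s += 29 → s = 46.0000
seg 4 [72.6°–164.4°] dwell: s stays 46.0000
seg 5 [164.4°–238.5°] cycloidal, h=15: θ=173.5° here. β=9.1, B=74.1. 15·(0.1228 − sin(2π·0.1228)/(2π)) = 0.1774 → s = 46.1774

46.1774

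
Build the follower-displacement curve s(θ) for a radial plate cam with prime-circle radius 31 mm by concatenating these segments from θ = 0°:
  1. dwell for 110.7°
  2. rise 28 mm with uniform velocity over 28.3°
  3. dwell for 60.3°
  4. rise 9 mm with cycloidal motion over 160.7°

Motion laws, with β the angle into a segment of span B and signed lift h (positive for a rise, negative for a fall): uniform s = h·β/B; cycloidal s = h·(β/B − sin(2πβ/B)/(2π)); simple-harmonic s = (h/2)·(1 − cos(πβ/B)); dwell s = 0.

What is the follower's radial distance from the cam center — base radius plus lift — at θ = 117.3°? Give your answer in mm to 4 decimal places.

seg 1 [0°–110.7°] dwell: s stays 0.0000
seg 2 [110.7°–139°] uniform, h=28: θ=117.3° here. β=6.6, B=28.3. 28·6.6/28.3 = 6.5300 → s = 6.5300
radial distance = base radius + s = 31 + 6.5300 = 37.5300

37.5300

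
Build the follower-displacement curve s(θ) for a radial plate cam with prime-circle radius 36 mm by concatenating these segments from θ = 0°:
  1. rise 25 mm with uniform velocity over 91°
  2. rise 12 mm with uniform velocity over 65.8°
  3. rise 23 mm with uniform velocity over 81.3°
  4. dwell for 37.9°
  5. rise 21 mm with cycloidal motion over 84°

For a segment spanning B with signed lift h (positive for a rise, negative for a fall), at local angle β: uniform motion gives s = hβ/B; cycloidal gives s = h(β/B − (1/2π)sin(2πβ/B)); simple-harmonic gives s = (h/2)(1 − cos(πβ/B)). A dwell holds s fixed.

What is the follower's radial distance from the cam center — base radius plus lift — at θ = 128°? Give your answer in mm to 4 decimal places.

seg 1 [0°–91°] uniform, h=25: full span → s += 25 → s = 25.0000
seg 2 [91°–156.8°] uniform, h=12: θ=128° here. β=37, B=65.8. 12·37/65.8 = 6.7477 → s = 31.7477
radial distance = base radius + s = 36 + 31.7477 = 67.7477

67.7477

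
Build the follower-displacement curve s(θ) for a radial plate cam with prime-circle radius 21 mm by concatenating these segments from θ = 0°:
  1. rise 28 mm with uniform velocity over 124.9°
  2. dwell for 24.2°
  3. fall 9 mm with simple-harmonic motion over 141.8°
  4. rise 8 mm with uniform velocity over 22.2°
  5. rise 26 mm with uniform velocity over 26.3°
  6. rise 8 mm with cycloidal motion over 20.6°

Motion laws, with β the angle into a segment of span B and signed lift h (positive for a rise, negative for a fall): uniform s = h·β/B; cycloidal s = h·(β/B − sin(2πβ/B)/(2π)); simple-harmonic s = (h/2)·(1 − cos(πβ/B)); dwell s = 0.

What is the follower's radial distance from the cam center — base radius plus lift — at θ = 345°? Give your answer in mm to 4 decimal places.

seg 1 [0°–124.9°] uniform, h=28: full span → s += 28 → s = 28.0000
seg 2 [124.9°–149.1°] dwell: s stays 28.0000
seg 3 [149.1°–290.9°] simple-harmonic, h=-9: full span → s += -9 → s = 19.0000
seg 4 [290.9°–313.1°] uniform, h=8: full span → s += 8 → s = 27.0000
seg 5 [313.1°–339.4°] uniform, h=26: full span → s += 26 → s = 53.0000
seg 6 [339.4°–360°] cycloidal, h=8: θ=345° here. β=5.6, B=20.6. 8·(0.2718 − sin(2π·0.2718)/(2π)) = 0.9135 → s = 53.9135
radial distance = base radius + s = 21 + 53.9135 = 74.9135

74.9135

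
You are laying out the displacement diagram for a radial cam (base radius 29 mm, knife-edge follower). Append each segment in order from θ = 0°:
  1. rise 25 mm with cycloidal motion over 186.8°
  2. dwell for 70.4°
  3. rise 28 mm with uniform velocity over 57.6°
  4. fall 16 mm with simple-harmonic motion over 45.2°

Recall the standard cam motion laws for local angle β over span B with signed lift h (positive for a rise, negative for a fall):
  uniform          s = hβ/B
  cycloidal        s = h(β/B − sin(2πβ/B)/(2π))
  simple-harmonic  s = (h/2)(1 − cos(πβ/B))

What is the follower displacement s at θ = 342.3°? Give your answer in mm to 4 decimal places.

seg 1 [0°–186.8°] cycloidal, h=25: full span → s += 25 → s = 25.0000
seg 2 [186.8°–257.2°] dwell: s stays 25.0000
seg 3 [257.2°–314.8°] uniform, h=28: full span → s += 28 → s = 53.0000
seg 4 [314.8°–360°] simple-harmonic, h=-16: θ=342.3° here. β=27.5, B=45.2. -16/2·(1 − cos(π·0.6084)) = -10.6722 → s = 42.3278

42.3278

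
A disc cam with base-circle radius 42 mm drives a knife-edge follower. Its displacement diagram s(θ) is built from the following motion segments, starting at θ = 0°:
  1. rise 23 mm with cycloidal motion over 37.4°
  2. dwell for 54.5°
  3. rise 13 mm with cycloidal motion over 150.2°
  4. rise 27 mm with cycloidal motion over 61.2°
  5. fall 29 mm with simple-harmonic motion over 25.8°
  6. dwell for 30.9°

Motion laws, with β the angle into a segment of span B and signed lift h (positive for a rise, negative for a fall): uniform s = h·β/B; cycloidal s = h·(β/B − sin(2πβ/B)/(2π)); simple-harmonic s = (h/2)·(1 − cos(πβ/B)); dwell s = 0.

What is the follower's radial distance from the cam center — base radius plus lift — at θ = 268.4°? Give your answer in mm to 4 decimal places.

seg 1 [0°–37.4°] cycloidal, h=23: full span → s += 23 → s = 23.0000
seg 2 [37.4°–91.9°] dwell: s stays 23.0000
seg 3 [91.9°–242.1°] cycloidal, h=13: full span → s += 13 → s = 36.0000
seg 4 [242.1°–303.3°] cycloidal, h=27: θ=268.4° here. β=26.3, B=61.2. 27·(0.4297 − sin(2π·0.4297)/(2π)) = 9.7669 → s = 45.7669
radial distance = base radius + s = 42 + 45.7669 = 87.7669

87.7669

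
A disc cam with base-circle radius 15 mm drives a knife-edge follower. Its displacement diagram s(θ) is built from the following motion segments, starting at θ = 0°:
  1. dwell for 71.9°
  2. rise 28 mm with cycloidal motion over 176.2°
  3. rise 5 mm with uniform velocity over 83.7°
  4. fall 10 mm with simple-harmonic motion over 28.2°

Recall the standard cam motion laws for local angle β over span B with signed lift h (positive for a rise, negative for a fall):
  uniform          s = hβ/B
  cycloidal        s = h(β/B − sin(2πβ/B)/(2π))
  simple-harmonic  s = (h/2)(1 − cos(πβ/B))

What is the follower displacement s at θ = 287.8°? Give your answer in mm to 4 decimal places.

seg 1 [0°–71.9°] dwell: s stays 0.0000
seg 2 [71.9°–248.1°] cycloidal, h=28: full span → s += 28 → s = 28.0000
seg 3 [248.1°–331.8°] uniform, h=5: θ=287.8° here. β=39.7, B=83.7. 5·39.7/83.7 = 2.3716 → s = 30.3716

30.3716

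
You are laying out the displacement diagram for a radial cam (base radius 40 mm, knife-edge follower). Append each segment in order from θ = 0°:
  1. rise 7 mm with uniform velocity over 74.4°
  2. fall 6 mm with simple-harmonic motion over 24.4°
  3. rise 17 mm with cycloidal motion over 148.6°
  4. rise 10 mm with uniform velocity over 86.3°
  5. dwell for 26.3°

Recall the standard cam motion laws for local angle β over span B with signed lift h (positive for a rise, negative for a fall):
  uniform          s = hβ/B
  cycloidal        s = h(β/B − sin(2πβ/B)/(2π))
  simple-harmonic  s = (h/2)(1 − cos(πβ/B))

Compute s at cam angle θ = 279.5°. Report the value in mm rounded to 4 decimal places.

seg 1 [0°–74.4°] uniform, h=7: full span → s += 7 → s = 7.0000
seg 2 [74.4°–98.8°] simple-harmonic, h=-6: full span → s += -6 → s = 1.0000
seg 3 [98.8°–247.4°] cycloidal, h=17: full span → s += 17 → s = 18.0000
seg 4 [247.4°–333.7°] uniform, h=10: θ=279.5° here. β=32.1, B=86.3. 10·32.1/86.3 = 3.7196 → s = 21.7196

21.7196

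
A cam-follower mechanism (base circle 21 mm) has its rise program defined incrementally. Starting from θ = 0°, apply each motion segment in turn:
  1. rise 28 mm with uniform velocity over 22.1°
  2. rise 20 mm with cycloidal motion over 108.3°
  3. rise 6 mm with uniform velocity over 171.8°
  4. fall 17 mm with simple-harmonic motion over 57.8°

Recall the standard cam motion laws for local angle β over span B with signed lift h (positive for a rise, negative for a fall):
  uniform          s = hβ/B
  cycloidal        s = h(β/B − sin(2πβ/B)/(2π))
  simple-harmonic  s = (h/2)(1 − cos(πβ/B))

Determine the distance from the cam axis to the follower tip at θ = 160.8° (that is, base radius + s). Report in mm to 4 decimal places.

seg 1 [0°–22.1°] uniform, h=28: full span → s += 28 → s = 28.0000
seg 2 [22.1°–130.4°] cycloidal, h=20: full span → s += 20 → s = 48.0000
seg 3 [130.4°–302.2°] uniform, h=6: θ=160.8° here. β=30.4, B=171.8. 6·30.4/171.8 = 1.0617 → s = 49.0617
radial distance = base radius + s = 21 + 49.0617 = 70.0617

70.0617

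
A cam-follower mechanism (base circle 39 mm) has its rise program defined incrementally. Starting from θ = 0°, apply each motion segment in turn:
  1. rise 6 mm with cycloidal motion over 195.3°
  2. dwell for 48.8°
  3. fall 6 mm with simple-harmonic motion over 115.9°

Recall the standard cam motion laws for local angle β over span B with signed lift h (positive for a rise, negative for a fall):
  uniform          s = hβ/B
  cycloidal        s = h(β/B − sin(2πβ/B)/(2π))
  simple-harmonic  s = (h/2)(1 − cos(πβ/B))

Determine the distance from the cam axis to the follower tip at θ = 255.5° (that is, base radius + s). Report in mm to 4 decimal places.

seg 1 [0°–195.3°] cycloidal, h=6: full span → s += 6 → s = 6.0000
seg 2 [195.3°–244.1°] dwell: s stays 6.0000
seg 3 [244.1°–360°] simple-harmonic, h=-6: θ=255.5° here. β=11.4, B=115.9. -6/2·(1 − cos(π·0.0984)) = -0.1421 → s = 5.8579
radial distance = base radius + s = 39 + 5.8579 = 44.8579

44.8579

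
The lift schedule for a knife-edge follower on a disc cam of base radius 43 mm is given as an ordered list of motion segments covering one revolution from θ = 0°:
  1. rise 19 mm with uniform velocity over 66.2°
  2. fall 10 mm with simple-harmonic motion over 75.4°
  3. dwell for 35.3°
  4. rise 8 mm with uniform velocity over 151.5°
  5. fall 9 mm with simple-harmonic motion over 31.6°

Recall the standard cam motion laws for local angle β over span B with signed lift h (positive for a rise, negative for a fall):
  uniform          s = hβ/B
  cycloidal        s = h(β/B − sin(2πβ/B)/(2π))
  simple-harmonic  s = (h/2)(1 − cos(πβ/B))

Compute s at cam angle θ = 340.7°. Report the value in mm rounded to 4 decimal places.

seg 1 [0°–66.2°] uniform, h=19: full span → s += 19 → s = 19.0000
seg 2 [66.2°–141.6°] simple-harmonic, h=-10: full span → s += -10 → s = 9.0000
seg 3 [141.6°–176.9°] dwell: s stays 9.0000
seg 4 [176.9°–328.4°] uniform, h=8: full span → s += 8 → s = 17.0000
seg 5 [328.4°–360°] simple-harmonic, h=-9: θ=340.7° here. β=12.3, B=31.6. -9/2·(1 − cos(π·0.3892)) = -2.9656 → s = 14.0344

14.0344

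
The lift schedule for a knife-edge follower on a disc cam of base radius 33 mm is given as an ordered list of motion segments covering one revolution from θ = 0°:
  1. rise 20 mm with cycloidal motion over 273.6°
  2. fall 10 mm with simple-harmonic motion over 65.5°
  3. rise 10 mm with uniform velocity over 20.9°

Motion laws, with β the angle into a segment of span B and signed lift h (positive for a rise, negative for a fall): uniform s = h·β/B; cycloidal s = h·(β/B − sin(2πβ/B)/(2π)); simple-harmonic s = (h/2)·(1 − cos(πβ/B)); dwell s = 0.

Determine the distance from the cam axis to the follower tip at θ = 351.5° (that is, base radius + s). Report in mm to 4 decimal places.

seg 1 [0°–273.6°] cycloidal, h=20: full span → s += 20 → s = 20.0000
seg 2 [273.6°–339.1°] simple-harmonic, h=-10: full span → s += -10 → s = 10.0000
seg 3 [339.1°–360°] uniform, h=10: θ=351.5° here. β=12.4, B=20.9. 10·12.4/20.9 = 5.9330 → s = 15.9330
radial distance = base radius + s = 33 + 15.9330 = 48.9330

48.9330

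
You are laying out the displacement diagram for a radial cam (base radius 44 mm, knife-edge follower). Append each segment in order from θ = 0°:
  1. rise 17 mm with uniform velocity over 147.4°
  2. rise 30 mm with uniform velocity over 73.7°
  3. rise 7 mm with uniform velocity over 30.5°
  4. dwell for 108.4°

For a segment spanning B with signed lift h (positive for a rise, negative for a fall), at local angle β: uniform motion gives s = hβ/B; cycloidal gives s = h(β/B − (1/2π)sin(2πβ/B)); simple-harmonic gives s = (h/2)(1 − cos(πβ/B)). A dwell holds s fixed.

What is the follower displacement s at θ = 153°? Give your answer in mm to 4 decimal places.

seg 1 [0°–147.4°] uniform, h=17: full span → s += 17 → s = 17.0000
seg 2 [147.4°–221.1°] uniform, h=30: θ=153° here. β=5.6, B=73.7. 30·5.6/73.7 = 2.2795 → s = 19.2795

19.2795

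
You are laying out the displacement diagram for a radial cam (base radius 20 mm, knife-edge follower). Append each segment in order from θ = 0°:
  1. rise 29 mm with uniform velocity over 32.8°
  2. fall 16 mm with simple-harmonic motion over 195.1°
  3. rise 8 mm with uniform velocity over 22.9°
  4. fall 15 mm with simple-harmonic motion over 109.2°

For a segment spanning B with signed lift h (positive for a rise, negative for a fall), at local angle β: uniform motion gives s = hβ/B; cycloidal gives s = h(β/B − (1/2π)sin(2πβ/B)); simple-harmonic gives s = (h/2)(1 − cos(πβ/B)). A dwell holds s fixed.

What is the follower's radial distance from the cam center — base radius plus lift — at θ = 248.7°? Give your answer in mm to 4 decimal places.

seg 1 [0°–32.8°] uniform, h=29: full span → s += 29 → s = 29.0000
seg 2 [32.8°–227.9°] simple-harmonic, h=-16: full span → s += -16 → s = 13.0000
seg 3 [227.9°–250.8°] uniform, h=8: θ=248.7° here. β=20.8, B=22.9. 8·20.8/22.9 = 7.2664 → s = 20.2664
radial distance = base radius + s = 20 + 20.2664 = 40.2664

40.2664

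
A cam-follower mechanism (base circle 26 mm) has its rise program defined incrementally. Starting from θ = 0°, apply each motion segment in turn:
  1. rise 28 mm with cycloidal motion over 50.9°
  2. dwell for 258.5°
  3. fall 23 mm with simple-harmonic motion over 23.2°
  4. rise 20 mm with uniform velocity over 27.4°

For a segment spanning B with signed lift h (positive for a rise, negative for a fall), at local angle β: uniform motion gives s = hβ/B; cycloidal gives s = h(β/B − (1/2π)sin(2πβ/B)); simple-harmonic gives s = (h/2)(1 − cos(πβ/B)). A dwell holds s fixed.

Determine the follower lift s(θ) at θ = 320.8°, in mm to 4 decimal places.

seg 1 [0°–50.9°] cycloidal, h=28: full span → s += 28 → s = 28.0000
seg 2 [50.9°–309.4°] dwell: s stays 28.0000
seg 3 [309.4°–332.6°] simple-harmonic, h=-23: θ=320.8° here. β=11.4, B=23.2. -23/2·(1 − cos(π·0.4914)) = -11.1886 → s = 16.8114

16.8114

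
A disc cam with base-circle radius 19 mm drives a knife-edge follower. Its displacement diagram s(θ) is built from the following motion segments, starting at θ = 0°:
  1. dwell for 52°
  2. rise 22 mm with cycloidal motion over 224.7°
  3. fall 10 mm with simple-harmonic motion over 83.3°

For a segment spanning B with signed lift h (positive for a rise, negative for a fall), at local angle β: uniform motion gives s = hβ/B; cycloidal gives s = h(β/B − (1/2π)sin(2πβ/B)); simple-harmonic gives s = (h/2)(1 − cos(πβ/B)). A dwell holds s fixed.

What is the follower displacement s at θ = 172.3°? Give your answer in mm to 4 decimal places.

seg 1 [0°–52°] dwell: s stays 0.0000
seg 2 [52°–276.7°] cycloidal, h=22: θ=172.3° here. β=120.3, B=224.7. 22·(0.5354 − sin(2π·0.5354)/(2π)) = 12.5503 → s = 12.5503

12.5503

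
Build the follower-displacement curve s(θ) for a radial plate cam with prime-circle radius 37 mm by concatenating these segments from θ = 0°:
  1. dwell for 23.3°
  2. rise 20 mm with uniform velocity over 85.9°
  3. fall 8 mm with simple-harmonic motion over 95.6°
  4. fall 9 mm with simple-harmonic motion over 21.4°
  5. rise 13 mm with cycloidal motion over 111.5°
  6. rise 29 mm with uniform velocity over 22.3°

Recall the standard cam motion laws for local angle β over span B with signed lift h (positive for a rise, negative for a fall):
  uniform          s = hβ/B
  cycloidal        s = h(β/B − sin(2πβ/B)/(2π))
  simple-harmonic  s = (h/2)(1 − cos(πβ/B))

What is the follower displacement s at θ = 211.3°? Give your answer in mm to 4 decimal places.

seg 1 [0°–23.3°] dwell: s stays 0.0000
seg 2 [23.3°–109.2°] uniform, h=20: full span → s += 20 → s = 20.0000
seg 3 [109.2°–204.8°] simple-harmonic, h=-8: full span → s += -8 → s = 12.0000
seg 4 [204.8°–226.2°] simple-harmonic, h=-9: θ=211.3° here. β=6.5, B=21.4. -9/2·(1 − cos(π·0.3037)) = -1.8979 → s = 10.1021

10.1021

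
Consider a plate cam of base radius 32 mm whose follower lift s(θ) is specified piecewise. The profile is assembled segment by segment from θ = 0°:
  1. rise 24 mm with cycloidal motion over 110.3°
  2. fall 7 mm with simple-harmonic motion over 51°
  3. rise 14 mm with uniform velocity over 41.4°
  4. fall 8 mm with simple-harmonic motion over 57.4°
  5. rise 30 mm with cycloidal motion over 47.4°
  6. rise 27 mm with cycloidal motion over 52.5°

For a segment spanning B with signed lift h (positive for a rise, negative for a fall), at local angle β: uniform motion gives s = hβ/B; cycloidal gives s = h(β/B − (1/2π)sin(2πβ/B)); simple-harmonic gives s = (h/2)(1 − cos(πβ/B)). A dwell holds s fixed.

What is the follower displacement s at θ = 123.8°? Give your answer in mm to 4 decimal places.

seg 1 [0°–110.3°] cycloidal, h=24: full span → s += 24 → s = 24.0000
seg 2 [110.3°–161.3°] simple-harmonic, h=-7: θ=123.8° here. β=13.5, B=51. -7/2·(1 − cos(π·0.2647)) = -1.1421 → s = 22.8579

22.8579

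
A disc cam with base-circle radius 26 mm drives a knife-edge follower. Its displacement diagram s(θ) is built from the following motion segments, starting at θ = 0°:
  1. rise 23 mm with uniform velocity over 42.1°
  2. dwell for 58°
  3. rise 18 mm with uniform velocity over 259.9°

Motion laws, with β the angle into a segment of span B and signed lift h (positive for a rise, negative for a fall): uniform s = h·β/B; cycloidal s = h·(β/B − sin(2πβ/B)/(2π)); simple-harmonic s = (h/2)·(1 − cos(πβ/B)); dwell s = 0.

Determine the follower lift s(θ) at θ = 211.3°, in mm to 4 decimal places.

seg 1 [0°–42.1°] uniform, h=23: full span → s += 23 → s = 23.0000
seg 2 [42.1°–100.1°] dwell: s stays 23.0000
seg 3 [100.1°–360°] uniform, h=18: θ=211.3° here. β=111.2, B=259.9. 18·111.2/259.9 = 7.7014 → s = 30.7014

30.7014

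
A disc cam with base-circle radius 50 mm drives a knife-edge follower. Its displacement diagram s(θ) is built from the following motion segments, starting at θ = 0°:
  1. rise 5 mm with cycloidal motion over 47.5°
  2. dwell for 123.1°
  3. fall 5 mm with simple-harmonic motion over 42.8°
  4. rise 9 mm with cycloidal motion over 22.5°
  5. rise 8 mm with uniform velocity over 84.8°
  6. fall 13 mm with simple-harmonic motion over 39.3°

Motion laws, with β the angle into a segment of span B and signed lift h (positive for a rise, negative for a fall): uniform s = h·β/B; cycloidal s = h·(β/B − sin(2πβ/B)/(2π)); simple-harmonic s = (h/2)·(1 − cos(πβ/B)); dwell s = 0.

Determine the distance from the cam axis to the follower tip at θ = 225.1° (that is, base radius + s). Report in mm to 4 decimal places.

seg 1 [0°–47.5°] cycloidal, h=5: full span → s += 5 → s = 5.0000
seg 2 [47.5°–170.6°] dwell: s stays 5.0000
seg 3 [170.6°–213.4°] simple-harmonic, h=-5: full span → s += -5 → s = 0.0000
seg 4 [213.4°–235.9°] cycloidal, h=9: θ=225.1° here. β=11.7, B=22.5. 9·(0.5200 − sin(2π·0.5200)/(2π)) = 4.8595 → s = 4.8595
radial distance = base radius + s = 50 + 4.8595 = 54.8595

54.8595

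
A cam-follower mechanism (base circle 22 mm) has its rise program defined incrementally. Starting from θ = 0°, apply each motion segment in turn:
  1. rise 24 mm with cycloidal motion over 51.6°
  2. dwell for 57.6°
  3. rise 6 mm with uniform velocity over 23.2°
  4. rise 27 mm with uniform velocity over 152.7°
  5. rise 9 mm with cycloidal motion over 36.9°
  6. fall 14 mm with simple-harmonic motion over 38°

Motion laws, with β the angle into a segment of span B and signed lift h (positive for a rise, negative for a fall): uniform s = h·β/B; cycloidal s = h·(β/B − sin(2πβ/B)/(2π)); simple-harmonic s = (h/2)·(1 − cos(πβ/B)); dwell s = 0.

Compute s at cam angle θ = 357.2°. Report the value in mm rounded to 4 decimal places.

seg 1 [0°–51.6°] cycloidal, h=24: full span → s += 24 → s = 24.0000
seg 2 [51.6°–109.2°] dwell: s stays 24.0000
seg 3 [109.2°–132.4°] uniform, h=6: full span → s += 6 → s = 30.0000
seg 4 [132.4°–285.1°] uniform, h=27: full span → s += 27 → s = 57.0000
seg 5 [285.1°–322°] cycloidal, h=9: full span → s += 9 → s = 66.0000
seg 6 [322°–360°] simple-harmonic, h=-14: θ=357.2° here. β=35.2, B=38. -14/2·(1 − cos(π·0.9263)) = -13.8133 → s = 52.1867

52.1867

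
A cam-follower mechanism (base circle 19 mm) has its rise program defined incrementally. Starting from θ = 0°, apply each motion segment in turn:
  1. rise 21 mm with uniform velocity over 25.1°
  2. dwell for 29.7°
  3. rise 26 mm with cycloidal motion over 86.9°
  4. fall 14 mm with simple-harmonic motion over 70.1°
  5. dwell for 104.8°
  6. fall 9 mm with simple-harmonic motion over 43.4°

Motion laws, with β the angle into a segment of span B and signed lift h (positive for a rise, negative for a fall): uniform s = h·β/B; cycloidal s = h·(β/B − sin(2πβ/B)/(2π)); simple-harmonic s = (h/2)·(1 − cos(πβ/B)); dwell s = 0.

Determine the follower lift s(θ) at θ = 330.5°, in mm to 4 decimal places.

seg 1 [0°–25.1°] uniform, h=21: full span → s += 21 → s = 21.0000
seg 2 [25.1°–54.8°] dwell: s stays 21.0000
seg 3 [54.8°–141.7°] cycloidal, h=26: full span → s += 26 → s = 47.0000
seg 4 [141.7°–211.8°] simple-harmonic, h=-14: full span → s += -14 → s = 33.0000
seg 5 [211.8°–316.6°] dwell: s stays 33.0000
seg 6 [316.6°–360°] simple-harmonic, h=-9: θ=330.5° here. β=13.9, B=43.4. -9/2·(1 − cos(π·0.3203)) = -2.0921 → s = 30.9079

30.9079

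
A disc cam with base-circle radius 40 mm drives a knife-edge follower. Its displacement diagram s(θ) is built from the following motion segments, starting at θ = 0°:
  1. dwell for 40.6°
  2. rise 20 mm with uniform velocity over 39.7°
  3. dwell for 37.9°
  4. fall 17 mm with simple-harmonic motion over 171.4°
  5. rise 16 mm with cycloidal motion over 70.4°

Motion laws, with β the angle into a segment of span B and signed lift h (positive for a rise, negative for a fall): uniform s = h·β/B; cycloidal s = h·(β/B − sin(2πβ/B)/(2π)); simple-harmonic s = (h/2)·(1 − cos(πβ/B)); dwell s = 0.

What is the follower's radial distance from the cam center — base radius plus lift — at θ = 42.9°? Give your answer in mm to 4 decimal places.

seg 1 [0°–40.6°] dwell: s stays 0.0000
seg 2 [40.6°–80.3°] uniform, h=20: θ=42.9° here. β=2.3, B=39.7. 20·2.3/39.7 = 1.1587 → s = 1.1587
radial distance = base radius + s = 40 + 1.1587 = 41.1587

41.1587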